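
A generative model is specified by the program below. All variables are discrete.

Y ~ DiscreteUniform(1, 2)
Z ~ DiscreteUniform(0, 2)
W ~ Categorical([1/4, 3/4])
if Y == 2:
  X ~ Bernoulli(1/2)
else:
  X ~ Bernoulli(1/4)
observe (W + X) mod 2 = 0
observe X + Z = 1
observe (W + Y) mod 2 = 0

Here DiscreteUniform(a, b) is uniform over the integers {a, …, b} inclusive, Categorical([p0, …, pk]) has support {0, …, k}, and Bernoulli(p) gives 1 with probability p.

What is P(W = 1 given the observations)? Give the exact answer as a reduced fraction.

P(W = 1 | obs) = 3/5

Enumerate traces; 2 have nonzero weight after conditioning:
  (Y=1, Z=0, W=1, X=1) weight 1/32
  (Y=2, Z=1, W=0, X=0) weight 1/48
Group by W:
  weight(W=0) = 1/48
  weight(W=1) = 1/32
Total weight = 1/48 + 1/32 = 5/96
P(W=0 | obs) = 1/48 / 5/96 = 2/5
P(W=1 | obs) = 1/32 / 5/96 = 3/5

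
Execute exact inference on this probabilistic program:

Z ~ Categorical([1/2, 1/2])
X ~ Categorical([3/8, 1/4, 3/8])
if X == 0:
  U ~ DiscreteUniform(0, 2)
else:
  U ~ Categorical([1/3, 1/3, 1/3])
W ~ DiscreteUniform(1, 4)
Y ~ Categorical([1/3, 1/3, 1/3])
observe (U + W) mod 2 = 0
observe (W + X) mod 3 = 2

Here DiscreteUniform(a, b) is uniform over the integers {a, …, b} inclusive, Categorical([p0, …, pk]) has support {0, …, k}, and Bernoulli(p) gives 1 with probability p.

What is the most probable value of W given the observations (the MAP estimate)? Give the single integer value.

argmax_v P(W = v | obs) = 2

Enumerate traces; 36 have nonzero weight after conditioning:
  (Z=0, X=0, U=0, W=2, Y=0) weight 1/192
  (Z=0, X=0, U=0, W=2, Y=1) weight 1/192
  (Z=0, X=0, U=0, W=2, Y=2) weight 1/192
  (Z=0, X=0, U=2, W=2, Y=0) weight 1/192
  (Z=0, X=0, U=2, W=2, Y=1) weight 1/192
  (Z=0, X=0, U=2, W=2, Y=2) weight 1/192
  (Z=0, X=1, U=0, W=4, Y=0) weight 1/288
  (Z=0, X=1, U=0, W=4, Y=1) weight 1/288
  (Z=0, X=1, U=1, W=1, Y=0) weight 1/288
  (Z=0, X=2, U=1, W=3, Y=0) weight 1/192
  … 26 more
Group by W:
  weight(W=1) = 1/48
  weight(W=2) = 1/16
  weight(W=3) = 1/32
  weight(W=4) = 1/24
Total weight = 1/48 + 1/16 + 1/32 + 1/24 = 5/32
P(W=1 | obs) = 1/48 / 5/32 = 2/15
P(W=2 | obs) = 1/16 / 5/32 = 2/5
P(W=3 | obs) = 1/32 / 5/32 = 1/5
P(W=4 | obs) = 1/24 / 5/32 = 4/15
argmax = 2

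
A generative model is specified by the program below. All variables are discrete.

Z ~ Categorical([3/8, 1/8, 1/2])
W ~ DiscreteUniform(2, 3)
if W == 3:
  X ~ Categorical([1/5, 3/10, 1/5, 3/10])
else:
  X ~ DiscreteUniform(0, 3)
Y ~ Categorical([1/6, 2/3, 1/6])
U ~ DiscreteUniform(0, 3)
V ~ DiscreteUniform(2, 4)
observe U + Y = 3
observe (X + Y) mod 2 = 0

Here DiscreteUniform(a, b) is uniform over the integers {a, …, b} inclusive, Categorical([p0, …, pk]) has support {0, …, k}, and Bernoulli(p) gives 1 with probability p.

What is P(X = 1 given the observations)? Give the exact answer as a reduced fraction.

P(X = 1 | obs) = 11/31

Enumerate traces; 108 have nonzero weight after conditioning:
  (Z=0, W=2, X=0, Y=0, U=3, V=2) weight 1/1536
  (Z=0, W=2, X=0, Y=0, U=3, V=3) weight 1/1536
  (Z=0, W=2, X=0, Y=0, U=3, V=4) weight 1/1536
  (Z=0, W=2, X=0, Y=2, U=1, V=2) weight 1/1536
  (Z=0, W=2, X=0, Y=2, U=1, V=3) weight 1/1536
  (Z=0, W=2, X=0, Y=2, U=1, V=4) weight 1/1536
  (Z=0, W=2, X=1, Y=1, U=2, V=2) weight 1/384
  (Z=0, W=2, X=1, Y=1, U=2, V=3) weight 1/384
  (Z=0, W=2, X=2, Y=0, U=3, V=2) weight 1/1536
  (Z=0, W=2, X=3, Y=1, U=2, V=2) weight 1/384
  … 98 more
Group by X:
  weight(X=0) = 3/160
  weight(X=1) = 11/240
  weight(X=2) = 3/160
  weight(X=3) = 11/240
Total weight = 3/160 + 11/240 + 3/160 + 11/240 = 31/240
P(X=0 | obs) = 3/160 / 31/240 = 9/62
P(X=1 | obs) = 11/240 / 31/240 = 11/31
P(X=2 | obs) = 3/160 / 31/240 = 9/62
P(X=3 | obs) = 11/240 / 31/240 = 11/31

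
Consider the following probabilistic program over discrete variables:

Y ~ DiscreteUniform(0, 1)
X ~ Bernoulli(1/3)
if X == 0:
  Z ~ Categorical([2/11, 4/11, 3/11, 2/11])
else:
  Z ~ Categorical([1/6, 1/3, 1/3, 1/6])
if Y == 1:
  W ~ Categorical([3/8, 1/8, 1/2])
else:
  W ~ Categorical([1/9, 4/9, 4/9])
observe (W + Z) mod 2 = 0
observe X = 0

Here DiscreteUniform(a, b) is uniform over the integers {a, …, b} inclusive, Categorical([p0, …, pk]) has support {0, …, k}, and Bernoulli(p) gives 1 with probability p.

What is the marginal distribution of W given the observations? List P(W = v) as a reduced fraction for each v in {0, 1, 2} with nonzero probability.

P(W=0) = 175/761, P(W=1) = 246/761, P(W=2) = 340/761

Enumerate traces; 12 have nonzero weight after conditioning:
  (Y=0, X=0, Z=0, W=0) weight 2/297
  (Y=0, X=0, Z=0, W=2) weight 8/297
  (Y=0, X=0, Z=1, W=1) weight 16/297
  (Y=0, X=0, Z=2, W=0) weight 1/99
  (Y=0, X=0, Z=2, W=2) weight 4/99
  (Y=0, X=0, Z=3, W=1) weight 8/297
  (Y=1, X=0, Z=0, W=0) weight 1/44
  (Y=1, X=0, Z=0, W=2) weight 1/33
  … 4 more
Group by W:
  weight(W=0) = 175/2376
  weight(W=1) = 41/396
  weight(W=2) = 85/594
Total weight = 175/2376 + 41/396 + 85/594 = 761/2376
P(W=0 | obs) = 175/2376 / 761/2376 = 175/761
P(W=1 | obs) = 41/396 / 761/2376 = 246/761
P(W=2 | obs) = 85/594 / 761/2376 = 340/761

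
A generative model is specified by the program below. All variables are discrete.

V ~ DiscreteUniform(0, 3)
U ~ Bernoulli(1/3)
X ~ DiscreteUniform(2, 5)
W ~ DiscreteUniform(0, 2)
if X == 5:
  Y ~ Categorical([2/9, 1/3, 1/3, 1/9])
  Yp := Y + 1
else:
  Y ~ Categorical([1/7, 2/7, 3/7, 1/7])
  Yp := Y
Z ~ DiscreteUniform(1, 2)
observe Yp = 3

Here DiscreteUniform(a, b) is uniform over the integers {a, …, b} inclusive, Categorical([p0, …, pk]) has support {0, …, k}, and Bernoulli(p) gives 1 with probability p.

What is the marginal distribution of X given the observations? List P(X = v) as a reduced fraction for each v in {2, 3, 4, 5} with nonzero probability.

Enumerate traces; 192 have nonzero weight after conditioning:
  (V=0, U=0, X=2, W=0, Y=3, Z=1) weight 1/1008
  (V=0, U=0, X=2, W=0, Y=3, Z=2) weight 1/1008
  (V=0, U=0, X=2, W=1, Y=3, Z=1) weight 1/1008
  (V=0, U=0, X=2, W=1, Y=3, Z=2) weight 1/1008
  (V=0, U=0, X=2, W=2, Y=3, Z=1) weight 1/1008
  (V=0, U=0, X=2, W=2, Y=3, Z=2) weight 1/1008
  (V=0, U=0, X=3, W=0, Y=3, Z=1) weight 1/1008
  (V=0, U=0, X=3, W=0, Y=3, Z=2) weight 1/1008
  (V=0, U=0, X=4, W=0, Y=3, Z=1) weight 1/1008
  (V=0, U=0, X=5, W=0, Y=2, Z=1) weight 1/432
  … 182 more
Group by X:
  weight(X=2) = 1/28
  weight(X=3) = 1/28
  weight(X=4) = 1/28
  weight(X=5) = 1/12
Total weight = 1/28 + 1/28 + 1/28 + 1/12 = 4/21
P(X=2 | obs) = 1/28 / 4/21 = 3/16
P(X=3 | obs) = 1/28 / 4/21 = 3/16
P(X=4 | obs) = 1/28 / 4/21 = 3/16
P(X=5 | obs) = 1/12 / 4/21 = 7/16

P(X=2) = 3/16, P(X=3) = 3/16, P(X=4) = 3/16, P(X=5) = 7/16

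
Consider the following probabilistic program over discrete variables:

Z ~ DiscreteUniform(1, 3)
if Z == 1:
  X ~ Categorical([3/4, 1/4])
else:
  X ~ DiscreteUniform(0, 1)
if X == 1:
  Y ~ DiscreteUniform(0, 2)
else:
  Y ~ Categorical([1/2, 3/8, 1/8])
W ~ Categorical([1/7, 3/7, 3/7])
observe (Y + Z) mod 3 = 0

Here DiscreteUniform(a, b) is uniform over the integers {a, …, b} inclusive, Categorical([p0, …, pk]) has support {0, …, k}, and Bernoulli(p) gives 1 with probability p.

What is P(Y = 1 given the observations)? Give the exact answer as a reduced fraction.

Enumerate traces; 18 have nonzero weight after conditioning:
  (Z=1, X=0, Y=2, W=0) weight 1/224
  (Z=1, X=0, Y=2, W=1) weight 3/224
  (Z=1, X=0, Y=2, W=2) weight 3/224
  (Z=1, X=1, Y=2, W=0) weight 1/252
  (Z=1, X=1, Y=2, W=1) weight 1/84
  (Z=1, X=1, Y=2, W=2) weight 1/84
  (Z=2, X=0, Y=1, W=0) weight 1/112
  (Z=2, X=0, Y=1, W=1) weight 3/112
  (Z=3, X=0, Y=0, W=0) weight 1/84
  … 9 more
Group by Y:
  weight(Y=0) = 5/36
  weight(Y=1) = 17/144
  weight(Y=2) = 17/288
Total weight = 5/36 + 17/144 + 17/288 = 91/288
P(Y=0 | obs) = 5/36 / 91/288 = 40/91
P(Y=1 | obs) = 17/144 / 91/288 = 34/91
P(Y=2 | obs) = 17/288 / 91/288 = 17/91

P(Y = 1 | obs) = 34/91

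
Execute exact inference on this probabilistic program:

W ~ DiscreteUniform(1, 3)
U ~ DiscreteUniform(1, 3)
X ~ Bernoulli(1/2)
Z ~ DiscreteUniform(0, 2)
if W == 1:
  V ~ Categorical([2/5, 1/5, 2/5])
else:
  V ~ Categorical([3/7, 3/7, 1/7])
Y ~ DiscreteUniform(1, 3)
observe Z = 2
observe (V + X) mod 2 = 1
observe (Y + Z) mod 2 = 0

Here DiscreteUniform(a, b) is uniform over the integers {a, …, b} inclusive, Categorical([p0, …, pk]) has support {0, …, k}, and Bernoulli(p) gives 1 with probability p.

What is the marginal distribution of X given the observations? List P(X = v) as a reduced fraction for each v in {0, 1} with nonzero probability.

P(X=0) = 37/105, P(X=1) = 68/105

Enumerate traces; 27 have nonzero weight after conditioning:
  (W=1, U=1, X=0, Z=2, V=1, Y=2) weight 1/810
  (W=1, U=1, X=1, Z=2, V=0, Y=2) weight 1/405
  (W=1, U=1, X=1, Z=2, V=2, Y=2) weight 1/405
  (W=1, U=2, X=0, Z=2, V=1, Y=2) weight 1/810
  (W=1, U=2, X=1, Z=2, V=0, Y=2) weight 1/405
  (W=1, U=2, X=1, Z=2, V=2, Y=2) weight 1/405
  (W=1, U=3, X=0, Z=2, V=1, Y=2) weight 1/810
  (W=1, U=3, X=1, Z=2, V=0, Y=2) weight 1/405
  … 19 more
Group by X:
  weight(X=0) = 37/1890
  weight(X=1) = 34/945
Total weight = 37/1890 + 34/945 = 1/18
P(X=0 | obs) = 37/1890 / 1/18 = 37/105
P(X=1 | obs) = 34/945 / 1/18 = 68/105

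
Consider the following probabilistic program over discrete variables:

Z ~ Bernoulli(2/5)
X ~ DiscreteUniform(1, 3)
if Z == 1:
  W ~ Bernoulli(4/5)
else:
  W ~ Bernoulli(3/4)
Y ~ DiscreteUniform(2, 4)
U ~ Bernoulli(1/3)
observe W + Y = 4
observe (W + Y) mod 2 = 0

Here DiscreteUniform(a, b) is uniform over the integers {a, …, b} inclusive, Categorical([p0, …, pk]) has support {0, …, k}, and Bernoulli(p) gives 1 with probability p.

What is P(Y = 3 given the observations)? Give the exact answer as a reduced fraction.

Enumerate traces; 24 have nonzero weight after conditioning:
  (Z=0, X=1, W=0, Y=4, U=0) weight 1/90
  (Z=0, X=1, W=0, Y=4, U=1) weight 1/180
  (Z=0, X=1, W=1, Y=3, U=0) weight 1/30
  (Z=0, X=1, W=1, Y=3, U=1) weight 1/60
  (Z=0, X=2, W=0, Y=4, U=0) weight 1/90
  (Z=0, X=2, W=0, Y=4, U=1) weight 1/180
  (Z=0, X=2, W=1, Y=3, U=0) weight 1/30
  (Z=0, X=2, W=1, Y=3, U=1) weight 1/60
  … 16 more
Group by Y:
  weight(Y=3) = 77/300
  weight(Y=4) = 23/300
Total weight = 77/300 + 23/300 = 1/3
P(Y=3 | obs) = 77/300 / 1/3 = 77/100
P(Y=4 | obs) = 23/300 / 1/3 = 23/100

P(Y = 3 | obs) = 77/100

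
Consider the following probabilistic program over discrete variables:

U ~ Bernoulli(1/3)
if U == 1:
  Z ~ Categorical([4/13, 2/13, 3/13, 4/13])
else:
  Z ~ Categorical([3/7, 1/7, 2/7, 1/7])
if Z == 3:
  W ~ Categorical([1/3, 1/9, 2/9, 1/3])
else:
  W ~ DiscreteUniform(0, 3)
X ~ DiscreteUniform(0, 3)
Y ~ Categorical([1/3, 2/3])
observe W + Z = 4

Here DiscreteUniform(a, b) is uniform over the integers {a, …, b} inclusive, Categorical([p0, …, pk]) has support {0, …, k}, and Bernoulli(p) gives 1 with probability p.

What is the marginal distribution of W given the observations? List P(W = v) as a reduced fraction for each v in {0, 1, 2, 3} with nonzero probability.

Enumerate traces; 48 have nonzero weight after conditioning:
  (U=0, Z=1, W=3, X=0, Y=0) weight 1/504
  (U=0, Z=1, W=3, X=0, Y=1) weight 1/252
  (U=0, Z=1, W=3, X=1, Y=0) weight 1/504
  (U=0, Z=1, W=3, X=1, Y=1) weight 1/252
  (U=0, Z=1, W=3, X=2, Y=0) weight 1/504
  (U=0, Z=1, W=3, X=2, Y=1) weight 1/252
  (U=0, Z=1, W=3, X=3, Y=0) weight 1/504
  (U=0, Z=1, W=3, X=3, Y=1) weight 1/252
  (U=0, Z=2, W=2, X=0, Y=0) weight 1/252
  (U=0, Z=3, W=1, X=0, Y=0) weight 1/1134
  … 38 more
Group by W:
  weight(W=1) = 2/91
  weight(W=2) = 73/1092
  weight(W=3) = 10/273
Total weight = 2/91 + 73/1092 + 10/273 = 137/1092
P(W=1 | obs) = 2/91 / 137/1092 = 24/137
P(W=2 | obs) = 73/1092 / 137/1092 = 73/137
P(W=3 | obs) = 10/273 / 137/1092 = 40/137

P(W=1) = 24/137, P(W=2) = 73/137, P(W=3) = 40/137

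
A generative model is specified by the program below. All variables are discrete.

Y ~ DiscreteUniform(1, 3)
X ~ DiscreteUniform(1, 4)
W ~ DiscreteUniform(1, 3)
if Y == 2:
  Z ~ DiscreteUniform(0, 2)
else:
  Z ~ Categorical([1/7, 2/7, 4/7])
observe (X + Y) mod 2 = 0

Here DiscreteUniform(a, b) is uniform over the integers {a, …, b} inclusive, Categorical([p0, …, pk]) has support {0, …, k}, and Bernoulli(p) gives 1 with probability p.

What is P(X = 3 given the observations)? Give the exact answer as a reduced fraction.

Enumerate traces; 54 have nonzero weight after conditioning:
  (Y=1, X=1, W=1, Z=0) weight 1/252
  (Y=1, X=1, W=1, Z=1) weight 1/126
  (Y=1, X=1, W=1, Z=2) weight 1/63
  (Y=1, X=1, W=2, Z=0) weight 1/252
  (Y=1, X=1, W=2, Z=1) weight 1/126
  (Y=1, X=1, W=2, Z=2) weight 1/63
  (Y=1, X=1, W=3, Z=0) weight 1/252
  (Y=1, X=1, W=3, Z=1) weight 1/126
  (Y=1, X=3, W=1, Z=0) weight 1/252
  (Y=2, X=2, W=1, Z=0) weight 1/108
  … 44 more
Group by X:
  weight(X=1) = 1/6
  weight(X=2) = 1/12
  weight(X=3) = 1/6
  weight(X=4) = 1/12
Total weight = 1/6 + 1/12 + 1/6 + 1/12 = 1/2
P(X=1 | obs) = 1/6 / 1/2 = 1/3
P(X=2 | obs) = 1/12 / 1/2 = 1/6
P(X=3 | obs) = 1/6 / 1/2 = 1/3
P(X=4 | obs) = 1/12 / 1/2 = 1/6

P(X = 3 | obs) = 1/3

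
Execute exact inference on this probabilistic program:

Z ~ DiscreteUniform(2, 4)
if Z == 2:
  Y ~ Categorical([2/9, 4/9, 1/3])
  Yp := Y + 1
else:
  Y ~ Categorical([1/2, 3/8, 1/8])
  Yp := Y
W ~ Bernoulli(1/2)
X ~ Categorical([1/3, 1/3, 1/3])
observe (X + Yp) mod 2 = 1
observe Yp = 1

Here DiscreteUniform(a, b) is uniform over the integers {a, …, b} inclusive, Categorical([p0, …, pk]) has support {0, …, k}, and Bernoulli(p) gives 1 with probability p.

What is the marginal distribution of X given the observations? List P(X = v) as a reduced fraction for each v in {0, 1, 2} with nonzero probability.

Enumerate traces; 12 have nonzero weight after conditioning:
  (Z=2, Y=0, W=0, X=0) weight 1/81
  (Z=2, Y=0, W=0, X=2) weight 1/81
  (Z=2, Y=0, W=1, X=0) weight 1/81
  (Z=2, Y=0, W=1, X=2) weight 1/81
  (Z=3, Y=1, W=0, X=0) weight 1/48
  (Z=3, Y=1, W=0, X=2) weight 1/48
  (Z=3, Y=1, W=1, X=0) weight 1/48
  (Z=3, Y=1, W=1, X=2) weight 1/48
  … 4 more
Group by X:
  weight(X=0) = 35/324
  weight(X=2) = 35/324
Total weight = 35/324 + 35/324 = 35/162
P(X=0 | obs) = 35/324 / 35/162 = 1/2
P(X=2 | obs) = 35/324 / 35/162 = 1/2

P(X=0) = 1/2, P(X=2) = 1/2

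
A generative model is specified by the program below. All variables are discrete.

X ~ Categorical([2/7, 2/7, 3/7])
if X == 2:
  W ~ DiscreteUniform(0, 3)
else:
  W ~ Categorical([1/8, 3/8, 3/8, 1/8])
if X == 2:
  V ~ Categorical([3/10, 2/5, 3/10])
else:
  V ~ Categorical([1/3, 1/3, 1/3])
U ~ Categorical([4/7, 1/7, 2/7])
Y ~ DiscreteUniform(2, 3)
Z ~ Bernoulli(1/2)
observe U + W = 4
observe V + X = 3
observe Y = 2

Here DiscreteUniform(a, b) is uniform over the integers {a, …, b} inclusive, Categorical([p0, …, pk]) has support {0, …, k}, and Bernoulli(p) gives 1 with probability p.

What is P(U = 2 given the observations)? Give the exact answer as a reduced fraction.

Enumerate traces; 8 have nonzero weight after conditioning:
  (X=1, W=2, V=2, U=2, Y=2, Z=0) weight 1/392
  (X=1, W=2, V=2, U=2, Y=2, Z=1) weight 1/392
  (X=1, W=3, V=2, U=1, Y=2, Z=0) weight 1/2352
  (X=1, W=3, V=2, U=1, Y=2, Z=1) weight 1/2352
  (X=2, W=2, V=1, U=2, Y=2, Z=0) weight 3/980
  (X=2, W=2, V=1, U=2, Y=2, Z=1) weight 3/980
  (X=2, W=3, V=1, U=1, Y=2, Z=0) weight 3/1960
  (X=2, W=3, V=1, U=1, Y=2, Z=1) weight 3/1960
Group by U:
  weight(U=1) = 23/5880
  weight(U=2) = 11/980
Total weight = 23/5880 + 11/980 = 89/5880
P(U=1 | obs) = 23/5880 / 89/5880 = 23/89
P(U=2 | obs) = 11/980 / 89/5880 = 66/89

P(U = 2 | obs) = 66/89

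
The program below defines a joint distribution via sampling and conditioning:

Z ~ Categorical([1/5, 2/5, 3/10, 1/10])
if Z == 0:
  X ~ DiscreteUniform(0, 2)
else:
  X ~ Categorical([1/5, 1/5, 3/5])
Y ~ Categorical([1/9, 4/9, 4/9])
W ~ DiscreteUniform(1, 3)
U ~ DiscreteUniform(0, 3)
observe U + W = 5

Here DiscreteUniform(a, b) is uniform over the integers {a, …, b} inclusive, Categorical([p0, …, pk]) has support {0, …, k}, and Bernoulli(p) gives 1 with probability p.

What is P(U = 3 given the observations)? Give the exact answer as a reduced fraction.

Enumerate traces; 72 have nonzero weight after conditioning:
  (Z=0, X=0, Y=0, W=2, U=3) weight 1/1620
  (Z=0, X=0, Y=0, W=3, U=2) weight 1/1620
  (Z=0, X=0, Y=1, W=2, U=3) weight 1/405
  (Z=0, X=0, Y=1, W=3, U=2) weight 1/405
  (Z=0, X=0, Y=2, W=2, U=3) weight 1/405
  (Z=0, X=0, Y=2, W=3, U=2) weight 1/405
  (Z=0, X=1, Y=0, W=2, U=3) weight 1/1620
  (Z=0, X=1, Y=0, W=3, U=2) weight 1/1620
  … 64 more
Group by U:
  weight(U=2) = 1/12
  weight(U=3) = 1/12
Total weight = 1/12 + 1/12 = 1/6
P(U=2 | obs) = 1/12 / 1/6 = 1/2
P(U=3 | obs) = 1/12 / 1/6 = 1/2

P(U = 3 | obs) = 1/2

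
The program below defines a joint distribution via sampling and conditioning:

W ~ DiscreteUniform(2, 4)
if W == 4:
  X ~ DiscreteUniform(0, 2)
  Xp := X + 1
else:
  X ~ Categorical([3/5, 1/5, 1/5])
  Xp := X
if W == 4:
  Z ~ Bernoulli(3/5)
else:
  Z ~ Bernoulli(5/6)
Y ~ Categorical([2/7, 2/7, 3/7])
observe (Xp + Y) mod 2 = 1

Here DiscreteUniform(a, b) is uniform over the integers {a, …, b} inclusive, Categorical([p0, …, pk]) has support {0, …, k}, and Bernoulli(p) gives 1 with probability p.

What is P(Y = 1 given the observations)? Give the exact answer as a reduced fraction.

Enumerate traces; 26 have nonzero weight after conditioning:
  (W=2, X=0, Z=0, Y=1) weight 1/105
  (W=2, X=0, Z=1, Y=1) weight 1/21
  (W=2, X=1, Z=0, Y=0) weight 1/315
  (W=2, X=1, Z=0, Y=2) weight 1/210
  (W=2, X=1, Z=1, Y=0) weight 1/63
  (W=2, X=1, Z=1, Y=2) weight 1/42
  (W=2, X=2, Z=0, Y=1) weight 1/315
  (W=2, X=2, Z=1, Y=1) weight 1/63
  … 18 more
Group by Y:
  weight(Y=0) = 32/315
  weight(Y=1) = 58/315
  weight(Y=2) = 16/105
Total weight = 32/315 + 58/315 + 16/105 = 46/105
P(Y=0 | obs) = 32/315 / 46/105 = 16/69
P(Y=1 | obs) = 58/315 / 46/105 = 29/69
P(Y=2 | obs) = 16/105 / 46/105 = 8/23

P(Y = 1 | obs) = 29/69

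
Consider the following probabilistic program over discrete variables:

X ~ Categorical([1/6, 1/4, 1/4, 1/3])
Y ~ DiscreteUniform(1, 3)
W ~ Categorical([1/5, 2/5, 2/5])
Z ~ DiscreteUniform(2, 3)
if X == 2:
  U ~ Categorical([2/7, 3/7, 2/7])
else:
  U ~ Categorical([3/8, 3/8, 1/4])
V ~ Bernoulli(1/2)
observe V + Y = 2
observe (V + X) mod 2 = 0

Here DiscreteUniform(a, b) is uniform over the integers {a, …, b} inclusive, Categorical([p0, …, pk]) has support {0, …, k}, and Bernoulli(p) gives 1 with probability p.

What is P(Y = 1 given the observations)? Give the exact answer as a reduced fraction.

Enumerate traces; 72 have nonzero weight after conditioning:
  (X=0, Y=2, W=0, Z=2, U=0, V=0) weight 1/960
  (X=0, Y=2, W=0, Z=2, U=1, V=0) weight 1/960
  (X=0, Y=2, W=0, Z=2, U=2, V=0) weight 1/1440
  (X=0, Y=2, W=0, Z=3, U=0, V=0) weight 1/960
  (X=0, Y=2, W=0, Z=3, U=1, V=0) weight 1/960
  (X=0, Y=2, W=0, Z=3, U=2, V=0) weight 1/1440
  (X=0, Y=2, W=1, Z=2, U=0, V=0) weight 1/480
  (X=0, Y=2, W=1, Z=2, U=1, V=0) weight 1/480
  (X=1, Y=1, W=0, Z=2, U=0, V=1) weight 1/640
  … 63 more
Group by Y:
  weight(Y=1) = 7/72
  weight(Y=2) = 5/72
Total weight = 7/72 + 5/72 = 1/6
P(Y=1 | obs) = 7/72 / 1/6 = 7/12
P(Y=2 | obs) = 5/72 / 1/6 = 5/12

P(Y = 1 | obs) = 7/12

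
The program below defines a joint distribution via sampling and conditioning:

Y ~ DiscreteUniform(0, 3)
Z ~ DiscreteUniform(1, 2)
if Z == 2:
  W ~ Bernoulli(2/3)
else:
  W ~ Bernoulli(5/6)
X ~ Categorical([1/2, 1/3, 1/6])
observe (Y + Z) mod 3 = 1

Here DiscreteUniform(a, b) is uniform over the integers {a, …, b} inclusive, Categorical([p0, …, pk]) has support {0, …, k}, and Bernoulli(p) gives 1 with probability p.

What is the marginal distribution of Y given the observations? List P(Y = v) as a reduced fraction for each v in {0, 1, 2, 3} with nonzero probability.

P(Y=0) = 1/3, P(Y=2) = 1/3, P(Y=3) = 1/3

Enumerate traces; 18 have nonzero weight after conditioning:
  (Y=0, Z=1, W=0, X=0) weight 1/96
  (Y=0, Z=1, W=0, X=1) weight 1/144
  (Y=0, Z=1, W=0, X=2) weight 1/288
  (Y=0, Z=1, W=1, X=0) weight 5/96
  (Y=0, Z=1, W=1, X=1) weight 5/144
  (Y=0, Z=1, W=1, X=2) weight 5/288
  (Y=2, Z=2, W=0, X=0) weight 1/48
  (Y=2, Z=2, W=0, X=1) weight 1/72
  (Y=3, Z=1, W=0, X=0) weight 1/96
  … 9 more
Group by Y:
  weight(Y=0) = 1/8
  weight(Y=2) = 1/8
  weight(Y=3) = 1/8
Total weight = 1/8 + 1/8 + 1/8 = 3/8
P(Y=0 | obs) = 1/8 / 3/8 = 1/3
P(Y=2 | obs) = 1/8 / 3/8 = 1/3
P(Y=3 | obs) = 1/8 / 3/8 = 1/3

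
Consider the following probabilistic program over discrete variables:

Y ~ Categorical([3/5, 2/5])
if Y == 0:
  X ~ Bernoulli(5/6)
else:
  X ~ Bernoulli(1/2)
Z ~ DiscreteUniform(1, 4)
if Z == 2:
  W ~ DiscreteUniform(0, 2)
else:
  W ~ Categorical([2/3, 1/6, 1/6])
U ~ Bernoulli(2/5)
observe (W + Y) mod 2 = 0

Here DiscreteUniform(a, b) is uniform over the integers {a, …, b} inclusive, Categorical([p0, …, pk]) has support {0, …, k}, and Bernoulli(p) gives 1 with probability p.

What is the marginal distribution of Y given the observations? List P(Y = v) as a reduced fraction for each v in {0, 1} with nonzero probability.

Enumerate traces; 48 have nonzero weight after conditioning:
  (Y=0, X=0, Z=1, W=0, U=0) weight 1/100
  (Y=0, X=0, Z=1, W=0, U=1) weight 1/150
  (Y=0, X=0, Z=1, W=2, U=0) weight 1/400
  (Y=0, X=0, Z=1, W=2, U=1) weight 1/600
  (Y=0, X=0, Z=2, W=0, U=0) weight 1/200
  (Y=0, X=0, Z=2, W=0, U=1) weight 1/300
  (Y=0, X=0, Z=2, W=2, U=0) weight 1/200
  (Y=0, X=0, Z=2, W=2, U=1) weight 1/300
  (Y=1, X=0, Z=1, W=1, U=0) weight 1/200
  … 39 more
Group by Y:
  weight(Y=0) = 19/40
  weight(Y=1) = 1/12
Total weight = 19/40 + 1/12 = 67/120
P(Y=0 | obs) = 19/40 / 67/120 = 57/67
P(Y=1 | obs) = 1/12 / 67/120 = 10/67

P(Y=0) = 57/67, P(Y=1) = 10/67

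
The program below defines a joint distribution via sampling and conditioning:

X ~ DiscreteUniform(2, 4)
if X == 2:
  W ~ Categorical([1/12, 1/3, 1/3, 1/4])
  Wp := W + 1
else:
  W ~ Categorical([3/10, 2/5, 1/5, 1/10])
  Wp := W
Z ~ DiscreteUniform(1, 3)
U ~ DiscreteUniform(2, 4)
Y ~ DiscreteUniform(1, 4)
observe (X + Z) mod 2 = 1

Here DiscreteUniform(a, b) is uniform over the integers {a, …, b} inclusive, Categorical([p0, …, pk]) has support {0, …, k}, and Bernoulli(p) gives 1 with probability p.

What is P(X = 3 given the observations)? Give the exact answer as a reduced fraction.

P(X = 3 | obs) = 1/5

Enumerate traces; 240 have nonzero weight after conditioning:
  (X=2, W=0, Z=1, U=2, Y=1) weight 1/1296
  (X=2, W=0, Z=1, U=2, Y=2) weight 1/1296
  (X=2, W=0, Z=1, U=2, Y=3) weight 1/1296
  (X=2, W=0, Z=1, U=2, Y=4) weight 1/1296
  (X=2, W=0, Z=1, U=3, Y=1) weight 1/1296
  (X=2, W=0, Z=1, U=3, Y=2) weight 1/1296
  (X=2, W=0, Z=1, U=3, Y=3) weight 1/1296
  (X=2, W=0, Z=1, U=3, Y=4) weight 1/1296
  (X=3, W=0, Z=2, U=2, Y=1) weight 1/360
  (X=4, W=0, Z=1, U=2, Y=1) weight 1/360
  … 230 more
Group by X:
  weight(X=2) = 2/9
  weight(X=3) = 1/9
  weight(X=4) = 2/9
Total weight = 2/9 + 1/9 + 2/9 = 5/9
P(X=2 | obs) = 2/9 / 5/9 = 2/5
P(X=3 | obs) = 1/9 / 5/9 = 1/5
P(X=4 | obs) = 2/9 / 5/9 = 2/5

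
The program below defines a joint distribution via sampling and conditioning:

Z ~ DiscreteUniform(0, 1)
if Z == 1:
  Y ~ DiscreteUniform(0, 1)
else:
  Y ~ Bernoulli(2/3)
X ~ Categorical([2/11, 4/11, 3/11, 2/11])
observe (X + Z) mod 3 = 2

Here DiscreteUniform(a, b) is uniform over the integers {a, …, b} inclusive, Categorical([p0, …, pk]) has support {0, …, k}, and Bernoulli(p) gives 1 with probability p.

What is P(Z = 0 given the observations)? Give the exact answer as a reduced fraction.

Enumerate traces; 4 have nonzero weight after conditioning:
  (Z=0, Y=0, X=2) weight 1/22
  (Z=0, Y=1, X=2) weight 1/11
  (Z=1, Y=0, X=1) weight 1/11
  (Z=1, Y=1, X=1) weight 1/11
Group by Z:
  weight(Z=0) = 3/22
  weight(Z=1) = 2/11
Total weight = 3/22 + 2/11 = 7/22
P(Z=0 | obs) = 3/22 / 7/22 = 3/7
P(Z=1 | obs) = 2/11 / 7/22 = 4/7

P(Z = 0 | obs) = 3/7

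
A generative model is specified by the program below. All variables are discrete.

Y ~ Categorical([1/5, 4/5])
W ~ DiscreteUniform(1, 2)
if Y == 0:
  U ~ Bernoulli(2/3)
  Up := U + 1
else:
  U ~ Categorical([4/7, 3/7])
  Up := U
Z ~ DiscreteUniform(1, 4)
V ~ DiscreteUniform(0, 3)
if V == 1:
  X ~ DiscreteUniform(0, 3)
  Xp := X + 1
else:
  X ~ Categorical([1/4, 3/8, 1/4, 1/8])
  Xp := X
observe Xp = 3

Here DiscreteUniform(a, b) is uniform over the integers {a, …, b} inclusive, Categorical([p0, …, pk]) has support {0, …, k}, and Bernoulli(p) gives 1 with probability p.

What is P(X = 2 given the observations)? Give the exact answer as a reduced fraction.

P(X = 2 | obs) = 2/5

Enumerate traces; 128 have nonzero weight after conditioning:
  (Y=0, W=1, U=0, Z=1, V=0, X=3) weight 1/3840
  (Y=0, W=1, U=0, Z=1, V=1, X=2) weight 1/1920
  (Y=0, W=1, U=0, Z=1, V=2, X=3) weight 1/3840
  (Y=0, W=1, U=0, Z=1, V=3, X=3) weight 1/3840
  (Y=0, W=1, U=0, Z=2, V=0, X=3) weight 1/3840
  (Y=0, W=1, U=0, Z=2, V=1, X=2) weight 1/1920
  (Y=0, W=1, U=0, Z=2, V=2, X=3) weight 1/3840
  (Y=0, W=1, U=0, Z=2, V=3, X=3) weight 1/3840
  … 120 more
Group by X:
  weight(X=2) = 1/16
  weight(X=3) = 3/32
Total weight = 1/16 + 3/32 = 5/32
P(X=2 | obs) = 1/16 / 5/32 = 2/5
P(X=3 | obs) = 3/32 / 5/32 = 3/5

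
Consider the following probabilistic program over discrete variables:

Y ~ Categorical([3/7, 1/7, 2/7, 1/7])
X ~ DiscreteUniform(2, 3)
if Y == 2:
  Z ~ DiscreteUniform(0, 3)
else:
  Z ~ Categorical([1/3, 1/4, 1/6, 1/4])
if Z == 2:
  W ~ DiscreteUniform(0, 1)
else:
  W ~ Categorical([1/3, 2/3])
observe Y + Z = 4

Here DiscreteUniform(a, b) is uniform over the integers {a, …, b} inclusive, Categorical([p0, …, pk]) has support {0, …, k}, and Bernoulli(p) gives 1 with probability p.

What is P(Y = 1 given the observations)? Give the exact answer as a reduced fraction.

Enumerate traces; 12 have nonzero weight after conditioning:
  (Y=1, X=2, Z=3, W=0) weight 1/168
  (Y=1, X=2, Z=3, W=1) weight 1/84
  (Y=1, X=3, Z=3, W=0) weight 1/168
  (Y=1, X=3, Z=3, W=1) weight 1/84
  (Y=2, X=2, Z=2, W=0) weight 1/56
  (Y=2, X=2, Z=2, W=1) weight 1/56
  (Y=2, X=3, Z=2, W=0) weight 1/56
  (Y=2, X=3, Z=2, W=1) weight 1/56
  (Y=3, X=2, Z=1, W=0) weight 1/168
  … 3 more
Group by Y:
  weight(Y=1) = 1/28
  weight(Y=2) = 1/14
  weight(Y=3) = 1/28
Total weight = 1/28 + 1/14 + 1/28 = 1/7
P(Y=1 | obs) = 1/28 / 1/7 = 1/4
P(Y=2 | obs) = 1/14 / 1/7 = 1/2
P(Y=3 | obs) = 1/28 / 1/7 = 1/4

P(Y = 1 | obs) = 1/4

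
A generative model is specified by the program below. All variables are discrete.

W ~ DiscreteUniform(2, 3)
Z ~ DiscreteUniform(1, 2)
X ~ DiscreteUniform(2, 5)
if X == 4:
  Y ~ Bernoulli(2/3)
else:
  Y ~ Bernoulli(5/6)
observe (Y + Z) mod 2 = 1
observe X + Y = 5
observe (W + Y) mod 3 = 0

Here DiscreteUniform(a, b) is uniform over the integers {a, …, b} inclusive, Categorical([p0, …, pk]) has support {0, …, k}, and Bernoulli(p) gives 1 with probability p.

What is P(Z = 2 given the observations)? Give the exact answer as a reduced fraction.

Enumerate traces; 2 have nonzero weight after conditioning:
  (W=2, Z=2, X=4, Y=1) weight 1/24
  (W=3, Z=1, X=5, Y=0) weight 1/96
Group by Z:
  weight(Z=1) = 1/96
  weight(Z=2) = 1/24
Total weight = 1/96 + 1/24 = 5/96
P(Z=1 | obs) = 1/96 / 5/96 = 1/5
P(Z=2 | obs) = 1/24 / 5/96 = 4/5

P(Z = 2 | obs) = 4/5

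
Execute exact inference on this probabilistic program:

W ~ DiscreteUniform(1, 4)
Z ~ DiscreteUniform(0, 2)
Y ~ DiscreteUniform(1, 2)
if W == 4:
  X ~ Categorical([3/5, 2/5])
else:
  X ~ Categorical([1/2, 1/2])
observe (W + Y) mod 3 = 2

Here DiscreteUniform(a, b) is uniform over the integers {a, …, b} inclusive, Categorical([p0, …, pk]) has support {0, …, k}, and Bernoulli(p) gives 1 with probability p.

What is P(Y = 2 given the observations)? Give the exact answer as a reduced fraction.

P(Y = 2 | obs) = 1/3

Enumerate traces; 18 have nonzero weight after conditioning:
  (W=1, Z=0, Y=1, X=0) weight 1/48
  (W=1, Z=0, Y=1, X=1) weight 1/48
  (W=1, Z=1, Y=1, X=0) weight 1/48
  (W=1, Z=1, Y=1, X=1) weight 1/48
  (W=1, Z=2, Y=1, X=0) weight 1/48
  (W=1, Z=2, Y=1, X=1) weight 1/48
  (W=3, Z=0, Y=2, X=0) weight 1/48
  (W=3, Z=0, Y=2, X=1) weight 1/48
  … 10 more
Group by Y:
  weight(Y=1) = 1/4
  weight(Y=2) = 1/8
Total weight = 1/4 + 1/8 = 3/8
P(Y=1 | obs) = 1/4 / 3/8 = 2/3
P(Y=2 | obs) = 1/8 / 3/8 = 1/3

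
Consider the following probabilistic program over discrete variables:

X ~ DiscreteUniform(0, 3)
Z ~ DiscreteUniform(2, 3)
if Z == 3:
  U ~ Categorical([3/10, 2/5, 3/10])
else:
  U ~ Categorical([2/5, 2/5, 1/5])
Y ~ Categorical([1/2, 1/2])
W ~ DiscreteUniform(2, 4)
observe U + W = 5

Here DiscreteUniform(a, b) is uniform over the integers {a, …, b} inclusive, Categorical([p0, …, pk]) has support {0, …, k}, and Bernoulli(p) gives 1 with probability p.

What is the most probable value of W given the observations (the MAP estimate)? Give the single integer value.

Enumerate traces; 32 have nonzero weight after conditioning:
  (X=0, Z=2, U=1, Y=0, W=4) weight 1/120
  (X=0, Z=2, U=1, Y=1, W=4) weight 1/120
  (X=0, Z=2, U=2, Y=0, W=3) weight 1/240
  (X=0, Z=2, U=2, Y=1, W=3) weight 1/240
  (X=0, Z=3, U=1, Y=0, W=4) weight 1/120
  (X=0, Z=3, U=1, Y=1, W=4) weight 1/120
  (X=0, Z=3, U=2, Y=0, W=3) weight 1/160
  (X=0, Z=3, U=2, Y=1, W=3) weight 1/160
  … 24 more
Group by W:
  weight(W=3) = 1/12
  weight(W=4) = 2/15
Total weight = 1/12 + 2/15 = 13/60
P(W=3 | obs) = 1/12 / 13/60 = 5/13
P(W=4 | obs) = 2/15 / 13/60 = 8/13
argmax = 4

argmax_v P(W = v | obs) = 4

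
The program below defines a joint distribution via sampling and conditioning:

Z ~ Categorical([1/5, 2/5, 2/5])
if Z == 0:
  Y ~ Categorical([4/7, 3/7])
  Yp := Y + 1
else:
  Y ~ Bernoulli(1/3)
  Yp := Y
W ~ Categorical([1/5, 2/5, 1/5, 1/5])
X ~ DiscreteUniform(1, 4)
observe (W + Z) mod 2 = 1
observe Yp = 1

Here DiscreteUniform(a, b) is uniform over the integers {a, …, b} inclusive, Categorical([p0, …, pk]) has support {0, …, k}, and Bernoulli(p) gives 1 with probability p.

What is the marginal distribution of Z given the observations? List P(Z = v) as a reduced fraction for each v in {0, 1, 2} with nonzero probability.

P(Z=0) = 18/53, P(Z=1) = 14/53, P(Z=2) = 21/53

Enumerate traces; 24 have nonzero weight after conditioning:
  (Z=0, Y=0, W=1, X=1) weight 2/175
  (Z=0, Y=0, W=1, X=2) weight 2/175
  (Z=0, Y=0, W=1, X=3) weight 2/175
  (Z=0, Y=0, W=1, X=4) weight 2/175
  (Z=0, Y=0, W=3, X=1) weight 1/175
  (Z=0, Y=0, W=3, X=2) weight 1/175
  (Z=0, Y=0, W=3, X=3) weight 1/175
  (Z=0, Y=0, W=3, X=4) weight 1/175
  (Z=1, Y=1, W=0, X=1) weight 1/150
  (Z=2, Y=1, W=1, X=1) weight 1/75
  … 14 more
Group by Z:
  weight(Z=0) = 12/175
  weight(Z=1) = 4/75
  weight(Z=2) = 2/25
Total weight = 12/175 + 4/75 + 2/25 = 106/525
P(Z=0 | obs) = 12/175 / 106/525 = 18/53
P(Z=1 | obs) = 4/75 / 106/525 = 14/53
P(Z=2 | obs) = 2/25 / 106/525 = 21/53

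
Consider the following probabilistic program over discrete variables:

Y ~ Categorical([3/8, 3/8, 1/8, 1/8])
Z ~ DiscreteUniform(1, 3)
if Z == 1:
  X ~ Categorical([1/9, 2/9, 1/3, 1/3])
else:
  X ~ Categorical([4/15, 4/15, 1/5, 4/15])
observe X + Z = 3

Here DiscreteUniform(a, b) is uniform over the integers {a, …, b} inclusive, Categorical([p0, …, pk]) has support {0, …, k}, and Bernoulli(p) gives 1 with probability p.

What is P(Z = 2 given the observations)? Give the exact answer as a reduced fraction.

P(Z = 2 | obs) = 4/13

Enumerate traces; 12 have nonzero weight after conditioning:
  (Y=0, Z=1, X=2) weight 1/24
  (Y=0, Z=2, X=1) weight 1/30
  (Y=0, Z=3, X=0) weight 1/30
  (Y=1, Z=1, X=2) weight 1/24
  (Y=1, Z=2, X=1) weight 1/30
  (Y=1, Z=3, X=0) weight 1/30
  (Y=2, Z=1, X=2) weight 1/72
  (Y=2, Z=2, X=1) weight 1/90
  … 4 more
Group by Z:
  weight(Z=1) = 1/9
  weight(Z=2) = 4/45
  weight(Z=3) = 4/45
Total weight = 1/9 + 4/45 + 4/45 = 13/45
P(Z=1 | obs) = 1/9 / 13/45 = 5/13
P(Z=2 | obs) = 4/45 / 13/45 = 4/13
P(Z=3 | obs) = 4/45 / 13/45 = 4/13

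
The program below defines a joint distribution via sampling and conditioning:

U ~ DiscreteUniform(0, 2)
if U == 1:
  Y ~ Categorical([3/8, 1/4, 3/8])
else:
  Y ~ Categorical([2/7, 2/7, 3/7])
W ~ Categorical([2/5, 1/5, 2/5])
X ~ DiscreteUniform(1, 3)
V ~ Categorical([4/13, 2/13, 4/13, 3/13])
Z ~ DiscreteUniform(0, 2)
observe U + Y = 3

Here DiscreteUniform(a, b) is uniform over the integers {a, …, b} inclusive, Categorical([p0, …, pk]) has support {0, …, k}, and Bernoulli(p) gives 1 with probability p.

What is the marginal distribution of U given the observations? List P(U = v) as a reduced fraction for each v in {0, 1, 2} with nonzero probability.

P(U=1) = 21/37, P(U=2) = 16/37

Enumerate traces; 216 have nonzero weight after conditioning:
  (U=1, Y=2, W=0, X=1, V=0, Z=0) weight 1/585
  (U=1, Y=2, W=0, X=1, V=0, Z=1) weight 1/585
  (U=1, Y=2, W=0, X=1, V=0, Z=2) weight 1/585
  (U=1, Y=2, W=0, X=1, V=1, Z=0) weight 1/1170
  (U=1, Y=2, W=0, X=1, V=1, Z=1) weight 1/1170
  (U=1, Y=2, W=0, X=1, V=1, Z=2) weight 1/1170
  (U=1, Y=2, W=0, X=1, V=2, Z=0) weight 1/585
  (U=1, Y=2, W=0, X=1, V=2, Z=1) weight 1/585
  (U=2, Y=1, W=0, X=1, V=0, Z=0) weight 16/12285
  … 207 more
Group by U:
  weight(U=1) = 1/8
  weight(U=2) = 2/21
Total weight = 1/8 + 2/21 = 37/168
P(U=1 | obs) = 1/8 / 37/168 = 21/37
P(U=2 | obs) = 2/21 / 37/168 = 16/37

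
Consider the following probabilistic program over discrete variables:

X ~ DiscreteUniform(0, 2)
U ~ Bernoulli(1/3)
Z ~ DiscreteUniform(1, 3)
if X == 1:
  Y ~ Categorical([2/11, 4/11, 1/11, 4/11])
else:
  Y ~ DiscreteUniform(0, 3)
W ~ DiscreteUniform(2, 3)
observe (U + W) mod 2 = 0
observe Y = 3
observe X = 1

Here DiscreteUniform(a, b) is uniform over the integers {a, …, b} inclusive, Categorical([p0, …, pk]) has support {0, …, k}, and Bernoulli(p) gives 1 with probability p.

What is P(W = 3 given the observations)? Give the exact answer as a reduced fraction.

P(W = 3 | obs) = 1/3

Enumerate traces; 6 have nonzero weight after conditioning:
  (X=1, U=0, Z=1, Y=3, W=2) weight 4/297
  (X=1, U=0, Z=2, Y=3, W=2) weight 4/297
  (X=1, U=0, Z=3, Y=3, W=2) weight 4/297
  (X=1, U=1, Z=1, Y=3, W=3) weight 2/297
  (X=1, U=1, Z=2, Y=3, W=3) weight 2/297
  (X=1, U=1, Z=3, Y=3, W=3) weight 2/297
Group by W:
  weight(W=2) = 4/99
  weight(W=3) = 2/99
Total weight = 4/99 + 2/99 = 2/33
P(W=2 | obs) = 4/99 / 2/33 = 2/3
P(W=3 | obs) = 2/99 / 2/33 = 1/3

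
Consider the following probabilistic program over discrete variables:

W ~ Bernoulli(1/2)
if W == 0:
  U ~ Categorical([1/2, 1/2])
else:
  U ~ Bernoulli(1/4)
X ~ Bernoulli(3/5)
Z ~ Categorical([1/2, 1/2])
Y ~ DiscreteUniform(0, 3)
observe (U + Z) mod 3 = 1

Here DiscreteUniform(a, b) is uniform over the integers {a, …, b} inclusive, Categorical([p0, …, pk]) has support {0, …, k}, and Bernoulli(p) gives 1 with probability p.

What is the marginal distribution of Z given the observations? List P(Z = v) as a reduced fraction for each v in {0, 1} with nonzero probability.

Enumerate traces; 32 have nonzero weight after conditioning:
  (W=0, U=0, X=0, Z=1, Y=0) weight 1/80
  (W=0, U=0, X=0, Z=1, Y=1) weight 1/80
  (W=0, U=0, X=0, Z=1, Y=2) weight 1/80
  (W=0, U=0, X=0, Z=1, Y=3) weight 1/80
  (W=0, U=0, X=1, Z=1, Y=0) weight 3/160
  (W=0, U=0, X=1, Z=1, Y=1) weight 3/160
  (W=0, U=0, X=1, Z=1, Y=2) weight 3/160
  (W=0, U=0, X=1, Z=1, Y=3) weight 3/160
  (W=0, U=1, X=0, Z=0, Y=0) weight 1/80
  … 23 more
Group by Z:
  weight(Z=0) = 3/16
  weight(Z=1) = 5/16
Total weight = 3/16 + 5/16 = 1/2
P(Z=0 | obs) = 3/16 / 1/2 = 3/8
P(Z=1 | obs) = 5/16 / 1/2 = 5/8

P(Z=0) = 3/8, P(Z=1) = 5/8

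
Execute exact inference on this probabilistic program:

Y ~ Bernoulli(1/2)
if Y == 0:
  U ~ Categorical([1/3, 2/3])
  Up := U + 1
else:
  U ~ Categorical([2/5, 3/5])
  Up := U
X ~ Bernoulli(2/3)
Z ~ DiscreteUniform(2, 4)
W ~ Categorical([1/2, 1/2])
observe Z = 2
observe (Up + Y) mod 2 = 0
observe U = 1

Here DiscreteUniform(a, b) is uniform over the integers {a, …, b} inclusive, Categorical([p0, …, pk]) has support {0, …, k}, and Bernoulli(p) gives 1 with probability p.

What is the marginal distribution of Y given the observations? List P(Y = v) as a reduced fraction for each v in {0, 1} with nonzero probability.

P(Y=0) = 10/19, P(Y=1) = 9/19

Enumerate traces; 8 have nonzero weight after conditioning:
  (Y=0, U=1, X=0, Z=2, W=0) weight 1/54
  (Y=0, U=1, X=0, Z=2, W=1) weight 1/54
  (Y=0, U=1, X=1, Z=2, W=0) weight 1/27
  (Y=0, U=1, X=1, Z=2, W=1) weight 1/27
  (Y=1, U=1, X=0, Z=2, W=0) weight 1/60
  (Y=1, U=1, X=0, Z=2, W=1) weight 1/60
  (Y=1, U=1, X=1, Z=2, W=0) weight 1/30
  (Y=1, U=1, X=1, Z=2, W=1) weight 1/30
Group by Y:
  weight(Y=0) = 1/9
  weight(Y=1) = 1/10
Total weight = 1/9 + 1/10 = 19/90
P(Y=0 | obs) = 1/9 / 19/90 = 10/19
P(Y=1 | obs) = 1/10 / 19/90 = 9/19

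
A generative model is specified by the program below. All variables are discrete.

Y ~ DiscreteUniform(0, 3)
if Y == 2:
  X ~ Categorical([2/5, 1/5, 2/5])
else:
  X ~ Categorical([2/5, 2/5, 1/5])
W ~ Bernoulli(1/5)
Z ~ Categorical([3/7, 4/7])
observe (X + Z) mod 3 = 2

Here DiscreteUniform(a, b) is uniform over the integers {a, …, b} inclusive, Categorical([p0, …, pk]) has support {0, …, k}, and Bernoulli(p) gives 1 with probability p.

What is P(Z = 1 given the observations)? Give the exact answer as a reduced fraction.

P(Z = 1 | obs) = 28/43

Enumerate traces; 16 have nonzero weight after conditioning:
  (Y=0, X=1, W=0, Z=1) weight 8/175
  (Y=0, X=1, W=1, Z=1) weight 2/175
  (Y=0, X=2, W=0, Z=0) weight 3/175
  (Y=0, X=2, W=1, Z=0) weight 3/700
  (Y=1, X=1, W=0, Z=1) weight 8/175
  (Y=1, X=1, W=1, Z=1) weight 2/175
  (Y=1, X=2, W=0, Z=0) weight 3/175
  (Y=1, X=2, W=1, Z=0) weight 3/700
  … 8 more
Group by Z:
  weight(Z=0) = 3/28
  weight(Z=1) = 1/5
Total weight = 3/28 + 1/5 = 43/140
P(Z=0 | obs) = 3/28 / 43/140 = 15/43
P(Z=1 | obs) = 1/5 / 43/140 = 28/43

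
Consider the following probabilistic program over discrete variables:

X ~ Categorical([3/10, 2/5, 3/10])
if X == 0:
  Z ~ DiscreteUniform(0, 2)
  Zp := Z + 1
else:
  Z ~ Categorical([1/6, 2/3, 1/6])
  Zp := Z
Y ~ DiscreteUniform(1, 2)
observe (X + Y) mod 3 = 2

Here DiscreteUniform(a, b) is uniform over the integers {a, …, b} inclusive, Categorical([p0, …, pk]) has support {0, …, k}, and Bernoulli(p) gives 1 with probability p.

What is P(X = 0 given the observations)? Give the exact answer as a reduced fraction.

P(X = 0 | obs) = 3/7

Enumerate traces; 6 have nonzero weight after conditioning:
  (X=0, Z=0, Y=2) weight 1/20
  (X=0, Z=1, Y=2) weight 1/20
  (X=0, Z=2, Y=2) weight 1/20
  (X=1, Z=0, Y=1) weight 1/30
  (X=1, Z=1, Y=1) weight 2/15
  (X=1, Z=2, Y=1) weight 1/30
Group by X:
  weight(X=0) = 3/20
  weight(X=1) = 1/5
Total weight = 3/20 + 1/5 = 7/20
P(X=0 | obs) = 3/20 / 7/20 = 3/7
P(X=1 | obs) = 1/5 / 7/20 = 4/7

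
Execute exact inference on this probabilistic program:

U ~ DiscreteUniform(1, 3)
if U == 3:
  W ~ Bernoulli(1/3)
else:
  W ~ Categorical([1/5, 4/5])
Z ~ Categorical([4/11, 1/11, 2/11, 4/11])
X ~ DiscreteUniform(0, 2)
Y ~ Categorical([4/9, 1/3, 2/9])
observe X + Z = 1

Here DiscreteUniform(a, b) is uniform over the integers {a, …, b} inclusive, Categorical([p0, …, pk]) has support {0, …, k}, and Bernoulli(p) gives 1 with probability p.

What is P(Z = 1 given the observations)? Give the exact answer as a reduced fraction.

P(Z = 1 | obs) = 1/5

Enumerate traces; 36 have nonzero weight after conditioning:
  (U=1, W=0, Z=0, X=1, Y=0) weight 16/4455
  (U=1, W=0, Z=0, X=1, Y=1) weight 4/1485
  (U=1, W=0, Z=0, X=1, Y=2) weight 8/4455
  (U=1, W=0, Z=1, X=0, Y=0) weight 4/4455
  (U=1, W=0, Z=1, X=0, Y=1) weight 1/1485
  (U=1, W=0, Z=1, X=0, Y=2) weight 2/4455
  (U=1, W=1, Z=0, X=1, Y=0) weight 64/4455
  (U=1, W=1, Z=0, X=1, Y=1) weight 16/1485
  … 28 more
Group by Z:
  weight(Z=0) = 4/33
  weight(Z=1) = 1/33
Total weight = 4/33 + 1/33 = 5/33
P(Z=0 | obs) = 4/33 / 5/33 = 4/5
P(Z=1 | obs) = 1/33 / 5/33 = 1/5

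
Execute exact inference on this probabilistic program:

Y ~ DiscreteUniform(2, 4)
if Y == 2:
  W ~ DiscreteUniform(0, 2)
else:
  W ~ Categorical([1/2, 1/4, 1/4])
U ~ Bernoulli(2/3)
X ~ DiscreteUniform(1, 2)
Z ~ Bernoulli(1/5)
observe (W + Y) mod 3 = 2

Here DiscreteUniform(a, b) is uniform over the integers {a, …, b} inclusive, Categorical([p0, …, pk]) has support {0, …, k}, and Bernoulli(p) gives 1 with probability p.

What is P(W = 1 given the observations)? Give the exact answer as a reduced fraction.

P(W = 1 | obs) = 3/10

Enumerate traces; 24 have nonzero weight after conditioning:
  (Y=2, W=0, U=0, X=1, Z=0) weight 2/135
  (Y=2, W=0, U=0, X=1, Z=1) weight 1/270
  (Y=2, W=0, U=0, X=2, Z=0) weight 2/135
  (Y=2, W=0, U=0, X=2, Z=1) weight 1/270
  (Y=2, W=0, U=1, X=1, Z=0) weight 4/135
  (Y=2, W=0, U=1, X=1, Z=1) weight 1/135
  (Y=2, W=0, U=1, X=2, Z=0) weight 4/135
  (Y=2, W=0, U=1, X=2, Z=1) weight 1/135
  (Y=3, W=2, U=0, X=1, Z=0) weight 1/90
  (Y=4, W=1, U=0, X=1, Z=0) weight 1/90
  … 14 more
Group by W:
  weight(W=0) = 1/9
  weight(W=1) = 1/12
  weight(W=2) = 1/12
Total weight = 1/9 + 1/12 + 1/12 = 5/18
P(W=0 | obs) = 1/9 / 5/18 = 2/5
P(W=1 | obs) = 1/12 / 5/18 = 3/10
P(W=2 | obs) = 1/12 / 5/18 = 3/10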